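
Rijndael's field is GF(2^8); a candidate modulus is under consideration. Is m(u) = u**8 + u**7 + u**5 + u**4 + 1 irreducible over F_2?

Yes

Check for roots in F_2: m(0) = 1; m(1) = 1.
No roots, so no linear factors.
Monic irreducibles of degree 2 over GF(2): u**2 + u + 1.
None of them divide m (all give nonzero remainder).
Monic irreducibles of degree 3 over GF(2): u**3 + u + 1, u**3 + u**2 + 1.
None of them divide m (all give nonzero remainder).
Monic irreducibles of degree 4 over GF(2): u**4 + u + 1, u**4 + u**3 + 1, u**4 + u**3 + u**2 + u + 1.
None of them divide m (all give nonzero remainder).
No irreducible factor of degree ≤ 4 exists, so m is irreducible over GF(2).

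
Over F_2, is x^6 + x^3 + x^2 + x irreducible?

No

Write m(x) = x^6 + x^3 + x^2 + x.
Check for roots in F_2: m(0) = 0 → root; m(1) = 0 → root.
m(0) = 0, so (x) divides m(x); m is reducible.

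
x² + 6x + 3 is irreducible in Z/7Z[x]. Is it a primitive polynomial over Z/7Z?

Yes

Write f(x) = x² + 6x + 3.
|GF(7^2)^×| = 7^2 − 1 = 48. Prime factorization: 48 = 2^4·3.
f is primitive ⇔ x has order 48 in GF(7)[x]/(f), i.e. x^(48/q) ≠ 1 for each prime q | 48.
x^(24) mod f = 6.
x^(16) mod f = 2.
None equal 1, so x has full order 48; f is primitive.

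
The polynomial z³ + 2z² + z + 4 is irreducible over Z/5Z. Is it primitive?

No

Write f(z) = z³ + 2z² + z + 4.
|GF(5^3)^×| = 5^3 − 1 = 124. Prime factorization: 124 = 2^2·31.
f is primitive ⇔ z has order 124 in GF(5)[z]/(f), i.e. z^(124/q) ≠ 1 for each prime q | 124.
z^(62) mod f = 1
z^(4) mod f = 3z² + 3z + 3.
Since z^(62) = 1, the order of z divides 62 < 124; not primitive.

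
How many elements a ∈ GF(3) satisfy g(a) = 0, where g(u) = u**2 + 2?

Evaluate at each of the 3 elements of GF(3):
g(0) = 2; g(1) = 0 → root; g(2) = 0 → root.
Roots: {1, 2}.

2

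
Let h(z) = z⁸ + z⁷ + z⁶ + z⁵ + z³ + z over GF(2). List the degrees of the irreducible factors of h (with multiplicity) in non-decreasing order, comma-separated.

1, 1, 1, 2, 3

Roots in GF(2): h(0) = 0 → root; h(1) = 0 → root.
Linear factors from roots: (z), (z + 1).
Complete factorization: h(z) = (z)·(z + 1)^2·(z² + z + 1)·(z³ + z + 1).
Factor degrees with multiplicity: 1 + 1 + 1 + 2 + 3 = 8.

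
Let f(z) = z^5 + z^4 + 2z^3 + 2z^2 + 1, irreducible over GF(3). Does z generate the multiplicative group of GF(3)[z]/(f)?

Yes

|GF(3^5)^×| = 3^5 − 1 = 242. Prime factorization: 242 = 2·11^2.
f is primitive ⇔ z has order 242 in GF(3)[z]/(f), i.e. z^(242/q) ≠ 1 for each prime q | 242.
z^(121) mod f = 2.
z^(22) mod f = z^4 + 2z + 1.
None equal 1, so z has full order 242; f is primitive.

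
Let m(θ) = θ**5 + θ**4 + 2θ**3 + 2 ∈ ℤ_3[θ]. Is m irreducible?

No

Check for roots in ℤ_3: m(0) = 2; m(1) = 0 → root; m(2) = 0 → root.
m(1) = 0, so (θ − 1) divides m(θ); m is reducible.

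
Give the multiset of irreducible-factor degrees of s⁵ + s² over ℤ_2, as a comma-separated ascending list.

1, 1, 1, 2

Write f(s) = s⁵ + s².
Roots in ℤ_2: f(0) = 0 → root; f(1) = 0 → root.
Linear factors from roots: (s), (s + 1).
Complete factorization: f(s) = (s + 1)·(s)^2·(s² + s + 1).
Factor degrees with multiplicity: 1 + 1 + 1 + 2 = 5.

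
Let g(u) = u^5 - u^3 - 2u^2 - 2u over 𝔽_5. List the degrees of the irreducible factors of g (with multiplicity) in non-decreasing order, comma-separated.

Roots in 𝔽_5: g(0) = 0 → root; g(1) = 1; g(2) = 2; g(3) = 2; g(4) = 0 → root.
Linear factors from roots: (u), (u + 1).
Complete factorization: g(u) = (u)·(u + 1)·(u^3 - u^2 - 2).
Factor degrees with multiplicity: 1 + 1 + 3 = 5.

1, 1, 3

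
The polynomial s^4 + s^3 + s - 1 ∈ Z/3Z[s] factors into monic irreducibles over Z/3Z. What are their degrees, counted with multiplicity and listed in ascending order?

2, 2

Write g(s) = s^4 + s^3 + s - 1.
Roots in Z/3Z: g(0) = 2; g(1) = 2; g(2) = 1.
Complete factorization: g(s) = (s^2 + 1)·(s^2 + s - 1).
Factor degrees with multiplicity: 2 + 2 = 4.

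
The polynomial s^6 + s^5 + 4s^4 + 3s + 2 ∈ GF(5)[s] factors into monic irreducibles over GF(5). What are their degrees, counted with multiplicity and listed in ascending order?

6

Write h(s) = s^6 + s^5 + 4s^4 + 3s + 2.
Roots in GF(5): h(0) = 2; h(1) = 1; h(2) = 3; h(3) = 2; h(4) = 3.
Complete factorization: h(s) = (s^6 + s^5 + 4s^4 + 3s + 2).
Factor degrees with multiplicity: 6 = 6.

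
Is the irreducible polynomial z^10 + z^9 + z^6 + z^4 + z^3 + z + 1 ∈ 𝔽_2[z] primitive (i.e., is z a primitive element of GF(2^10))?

Write f(z) = z^10 + z^9 + z^6 + z^4 + z^3 + z + 1.
|GF(2^10)^×| = 2^10 − 1 = 1023. Prime factorization: 1023 = 3·11·31.
f is primitive ⇔ z has order 1023 in GF(2)[z]/(f), i.e. z^(1023/q) ≠ 1 for each prime q | 1023.
z^(341) mod f = z^7 + z^5 + z^3.
z^(93) mod f = z^9 + z^7 + z^6 + z^3 + z^2 + 1.
z^(33) mod f = z^9 + z^7 + z^6 + z^3 + z^2 + z + 1.
None equal 1, so z has full order 1023; f is primitive.

Yes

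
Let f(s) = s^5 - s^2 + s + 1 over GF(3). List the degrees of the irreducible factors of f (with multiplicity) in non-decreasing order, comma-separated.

Roots in GF(3): f(0) = 1; f(1) = 2; f(2) = 1.
Complete factorization: f(s) = (s^5 - s^2 + s + 1).
Factor degrees with multiplicity: 5 = 5.

5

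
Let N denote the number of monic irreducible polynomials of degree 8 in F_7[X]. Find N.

720300

The number of monic irreducibles of degree 8 over GF(7) is (1/8)·Σ_{d∣8} μ(8/d) 7^d.
Divisors of 8: 1, 2, 4, 8; μ(8/d) for each: 0, 0, -1, 1.
Σ = − 7^4 + 7^8 = 5762400.
N = 5762400/8 = 720300.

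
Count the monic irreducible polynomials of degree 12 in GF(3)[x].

44220

By the necklace-counting formula, N_3(12) = (1/12) Σ_{d|12} μ(12/d)·3^d.
Divisors of 12: 1, 2, 3, 4, 6, 12; μ(12/d) for each: 0, 1, 0, -1, -1, 1.
Σ = 3^2 − 3^4 − 3^6 + 3^12 = 530640.
N = 530640/12 = 44220.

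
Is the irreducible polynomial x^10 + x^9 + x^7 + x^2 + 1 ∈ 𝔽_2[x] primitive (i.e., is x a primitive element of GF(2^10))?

No

Write f(x) = x^10 + x^9 + x^7 + x^2 + 1.
|GF(2^10)^×| = 2^10 − 1 = 1023. Prime factorization: 1023 = 3·11·31.
f is primitive ⇔ x has order 1023 in GF(2)[x]/(f), i.e. x^(1023/q) ≠ 1 for each prime q | 1023.
x^(341) mod f = x^8 + x^5.
x^(93) mod f = 1
x^(33) mod f = x^9 + 1.
Since x^(93) = 1, the order of x divides 93 < 1023; not primitive.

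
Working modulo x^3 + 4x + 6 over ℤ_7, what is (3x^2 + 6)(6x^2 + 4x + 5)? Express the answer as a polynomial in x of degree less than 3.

Multiply in ℤ_7[x]: (3x^2 + 6)·(6x^2 + 4x + 5) = 4x^4 + 5x^3 + 2x^2 + 3x + 2.
Reduce using x^3 ≡ 3x + 1 (mod x^3 + 4x + 6).
Reduced: x.

x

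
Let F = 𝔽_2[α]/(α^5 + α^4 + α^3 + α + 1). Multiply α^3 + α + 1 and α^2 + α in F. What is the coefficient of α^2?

0

Multiply in 𝔽_2[α]: (α^3 + α + 1)·(α^2 + α) = α^5 + α^4 + α^3 + α.
Reduce using α^5 ≡ α^4 + α^3 + α + 1 (mod α^5 + α^4 + α^3 + α + 1).
Reduced: 1.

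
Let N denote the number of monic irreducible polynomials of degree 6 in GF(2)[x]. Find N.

The number of monic irreducibles of degree 6 over GF(2) is (1/6)·Σ_{d∣6} μ(6/d) 2^d.
Divisors of 6: 1, 2, 3, 6; μ(6/d) for each: 1, -1, -1, 1.
Σ = 2^1 − 2^2 − 2^3 + 2^6 = 54.
N = 54/6 = 9.

9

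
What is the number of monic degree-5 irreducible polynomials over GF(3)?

The number of monic irreducibles of degree 5 over GF(3) is (1/5)·Σ_{d∣5} μ(5/d) 3^d.
Divisors of 5: 1, 5; μ(5/d) for each: -1, 1.
Σ = − 3^1 + 3^5 = 240.
N = 240/5 = 48.

48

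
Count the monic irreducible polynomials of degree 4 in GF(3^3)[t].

132678

By the necklace-counting formula, N_27(4) = (1/4) Σ_{d|4} μ(4/d)·27^d.
Divisors of 4: 1, 2, 4; μ(4/d) for each: 0, -1, 1.
Σ = − 27^2 + 27^4 = 530712.
N = 530712/4 = 132678.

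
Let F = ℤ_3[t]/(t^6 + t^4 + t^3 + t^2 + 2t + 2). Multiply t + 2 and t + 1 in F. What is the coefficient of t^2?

1

Multiply in ℤ_3[t]: (t + 2)·(t + 1) = t^2 + 2.
Reduced: t^2 + 2.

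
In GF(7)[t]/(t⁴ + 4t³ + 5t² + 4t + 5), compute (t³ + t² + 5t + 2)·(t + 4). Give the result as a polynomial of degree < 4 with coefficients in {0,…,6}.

t^3 + 4t^2 + 4t + 3

Multiply in GF(7)[t]: (t³ + t² + 5t + 2)·(t + 4) = t⁴ + 5t³ + 2t² + t + 1.
Reduce using t⁴ ≡ 3t³ + 2t² + 3t + 2 (mod t⁴ + 4t³ + 5t² + 4t + 5).
Reduced: t³ + 4t² + 4t + 3.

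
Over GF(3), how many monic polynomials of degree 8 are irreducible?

By the necklace-counting formula, N_3(8) = (1/8) Σ_{d|8} μ(8/d)·3^d.
Divisors of 8: 1, 2, 4, 8; μ(8/d) for each: 0, 0, -1, 1.
Σ = − 3^4 + 3^8 = 6480.
N = 6480/8 = 810.

810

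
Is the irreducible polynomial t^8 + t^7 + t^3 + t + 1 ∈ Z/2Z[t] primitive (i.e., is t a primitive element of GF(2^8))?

Write f(t) = t^8 + t^7 + t^3 + t + 1.
|GF(2^8)^×| = 2^8 − 1 = 255. Prime factorization: 255 = 3·5·17.
f is primitive ⇔ t has order 255 in GF(2)[t]/(f), i.e. t^(255/q) ≠ 1 for each prime q | 255.
t^(85) mod f = 1
t^(51) mod f = t^4 + t^3 + t^2 + t.
t^(15) mod f = t^6 + t^4 + t^2 + 1.
Since t^(85) = 1, the order of t divides 85 < 255; not primitive.

No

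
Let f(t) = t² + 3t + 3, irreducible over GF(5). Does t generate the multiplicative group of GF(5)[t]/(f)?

|GF(5^2)^×| = 5^2 − 1 = 24. Prime factorization: 24 = 2^3·3.
f is primitive ⇔ t has order 24 in GF(5)[t]/(f), i.e. t^(24/q) ≠ 1 for each prime q | 24.
t^(12) mod f = 4.
t^(8) mod f = t + 1.
None equal 1, so t has full order 24; f is primitive.

Yes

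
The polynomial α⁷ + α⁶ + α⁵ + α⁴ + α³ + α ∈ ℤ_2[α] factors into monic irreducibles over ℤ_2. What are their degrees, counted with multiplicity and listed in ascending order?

Write f(α) = α⁷ + α⁶ + α⁵ + α⁴ + α³ + α.
Roots in ℤ_2: f(0) = 0 → root; f(1) = 0 → root.
Linear factors from roots: (α), (α + 1).
Complete factorization: f(α) = (α)·(α + 1)^2·(α⁴ + α³ + 1).
Factor degrees with multiplicity: 1 + 1 + 1 + 4 = 7.

1, 1, 1, 4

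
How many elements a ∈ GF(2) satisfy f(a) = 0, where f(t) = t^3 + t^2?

2

Evaluate at each of the 2 elements of GF(2):
f(0) = 0 → root; f(1) = 0 → root.
Roots: {0, 1}.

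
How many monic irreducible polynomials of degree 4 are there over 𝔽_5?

150

Gauss's count: N_{5}(4) = (1/4) Σ_{d|4} μ(4/d)·5^d.
Divisors of 4: 1, 2, 4; μ(4/d) for each: 0, -1, 1.
Σ = − 5^2 + 5^4 = 600.
N = 600/4 = 150.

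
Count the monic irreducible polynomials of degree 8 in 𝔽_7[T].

Gauss's count: N_{7}(8) = (1/8) Σ_{d|8} μ(8/d)·7^d.
Divisors of 8: 1, 2, 4, 8; μ(8/d) for each: 0, 0, -1, 1.
Σ = − 7^4 + 7^8 = 5762400.
N = 5762400/8 = 720300.

720300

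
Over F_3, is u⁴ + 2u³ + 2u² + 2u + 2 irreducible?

Write g(u) = u⁴ + 2u³ + 2u² + 2u + 2.
Check for roots in F_3: g(0) = 2; g(1) = 0 → root; g(2) = 1.
g(1) = 0, so (u − 1) divides g(u); g is reducible.

No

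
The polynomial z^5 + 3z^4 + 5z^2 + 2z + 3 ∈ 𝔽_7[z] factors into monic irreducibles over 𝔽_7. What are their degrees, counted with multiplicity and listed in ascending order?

Write f(z) = z^5 + 3z^4 + 5z^2 + 2z + 3.
Linear factors from roots: (z + 6), (z + 3), (z + 2).
Complete factorization: f(z) = (z + 2)·(z + 3)·(z + 6)·(z^2 + 6z + 3).
Factor degrees with multiplicity: 1 + 1 + 1 + 2 = 5.

1, 1, 1, 2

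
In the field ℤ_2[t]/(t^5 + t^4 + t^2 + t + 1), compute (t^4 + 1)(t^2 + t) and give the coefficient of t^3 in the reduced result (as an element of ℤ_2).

1

Multiply in ℤ_2[t]: (t^4 + 1)·(t^2 + t) = t^6 + t^5 + t^2 + t.
Reduce using t^5 ≡ t^4 + t^2 + t + 1 (mod t^5 + t^4 + t^2 + t + 1).
Reduced: t^3.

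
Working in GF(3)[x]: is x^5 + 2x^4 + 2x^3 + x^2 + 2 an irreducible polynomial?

Write P(x) = x^5 + 2x^4 + 2x^3 + x^2 + 2.
Check for roots in GF(3): P(0) = 2; P(1) = 2; P(2) = 2.
No roots, so no linear factors.
Monic irreducibles of degree 2 over GF(3): x^2 + 1, x^2 + x + 2, x^2 + 2x + 2.
None of them divide P (all give nonzero remainder).
No irreducible factor of degree ≤ 2 exists, so P is irreducible over GF(3).

Yes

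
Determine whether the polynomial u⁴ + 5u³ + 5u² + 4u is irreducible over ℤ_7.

Write g(u) = u⁴ + 5u³ + 5u² + 4u.
Check for roots in ℤ_7: g(0) = 0 → root; g(1) = 1; g(2) = 0 → root; g(3) = 0 → root; g(4) = 0 → root; g(5) = 2; g(6) = 4.
g(0) = 0, so (u) divides g(u); g is reducible.

No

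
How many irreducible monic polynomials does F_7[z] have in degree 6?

x^(7^6) − x is the product of all monic irreducibles of degree dividing 6; Möbius inversion gives N = (1/6) Σ μ(6/d)·7^d.
Divisors of 6: 1, 2, 3, 6; μ(6/d) for each: 1, -1, -1, 1.
Σ = 7^1 − 7^2 − 7^3 + 7^6 = 117264.
N = 117264/6 = 19544.

19544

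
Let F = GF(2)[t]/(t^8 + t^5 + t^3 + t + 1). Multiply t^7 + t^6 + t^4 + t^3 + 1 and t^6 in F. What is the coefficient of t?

1

Multiply in GF(2)[t]: (t^7 + t^6 + t^4 + t^3 + 1)·(t^6) = t^13 + t^12 + t^10 + t^9 + t^6.
Reduce using t^8 ≡ t^5 + t^3 + t + 1 (mod t^8 + t^5 + t^3 + t + 1).
Reduced: t^7 + t^5 + t^4 + t^3 + t + 1.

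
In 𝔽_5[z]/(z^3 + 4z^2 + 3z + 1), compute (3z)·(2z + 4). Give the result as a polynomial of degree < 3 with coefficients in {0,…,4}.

z^2 + 2z

Multiply in 𝔽_5[z]: (3z)·(2z + 4) = z^2 + 2z.
Reduced: z^2 + 2z.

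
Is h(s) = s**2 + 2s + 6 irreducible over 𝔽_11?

Yes

Check each element of 𝔽_11 for a root: h(0)=6, h(1)=9, h(2)=3, h(3)=10, h(4)=8, h(5)=8, h(6)=10, h(7)=3, h(8)=9, h(9)=6, h(10)=5.
No roots. A degree-2 polynomial over a field with no linear factor is irreducible.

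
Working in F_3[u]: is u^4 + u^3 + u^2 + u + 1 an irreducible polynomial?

Write f(u) = u^4 + u^3 + u^2 + u + 1.
Check for roots in F_3: f(0) = 1; f(1) = 2; f(2) = 1.
No roots, so no linear factors.
Monic irreducibles of degree 2 over GF(3): u^2 + 1, u^2 + u + 2, u^2 + 2u + 2.
None of them divide f (all give nonzero remainder).
No irreducible factor of degree ≤ 2 exists, so f is irreducible over GF(3).

Yes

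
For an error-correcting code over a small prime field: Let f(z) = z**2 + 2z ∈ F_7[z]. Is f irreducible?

No

Check for roots in F_7: f(0) = 0 → root; f(1) = 3; f(2) = 1; f(3) = 1; f(4) = 3; f(5) = 0 → root; f(6) = 6.
f(0) = 0, so (z) divides f(z); f is reducible.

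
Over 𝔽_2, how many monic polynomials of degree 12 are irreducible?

The number of monic irreducibles of degree 12 over GF(2) is (1/12)·Σ_{d∣12} μ(12/d) 2^d.
Divisors of 12: 1, 2, 3, 4, 6, 12; μ(12/d) for each: 0, 1, 0, -1, -1, 1.
Σ = 2^2 − 2^4 − 2^6 + 2^12 = 4020.
N = 4020/12 = 335.

335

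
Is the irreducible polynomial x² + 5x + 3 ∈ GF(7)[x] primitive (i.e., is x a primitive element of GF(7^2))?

Yes

Write f(x) = x² + 5x + 3.
|GF(7^2)^×| = 7^2 − 1 = 48. Prime factorization: 48 = 2^4·3.
f is primitive ⇔ x has order 48 in GF(7)[x]/(f), i.e. x^(48/q) ≠ 1 for each prime q | 48.
x^(24) mod f = 6.
x^(16) mod f = 2.
None equal 1, so x has full order 48; f is primitive.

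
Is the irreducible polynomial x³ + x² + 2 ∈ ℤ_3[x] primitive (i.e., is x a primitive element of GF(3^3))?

Write f(x) = x³ + x² + 2.
|GF(3^3)^×| = 3^3 − 1 = 26. Prime factorization: 26 = 2·13.
f is primitive ⇔ x has order 26 in GF(3)[x]/(f), i.e. x^(26/q) ≠ 1 for each prime q | 26.
x^(13) mod f = 1
x^(2) mod f = x².
Since x^(13) = 1, the order of x divides 13 < 26; not primitive.

No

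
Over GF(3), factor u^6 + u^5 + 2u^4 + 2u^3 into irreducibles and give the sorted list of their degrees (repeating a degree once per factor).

Write h(u) = u^6 + u^5 + 2u^4 + 2u^3.
Roots in GF(3): h(0) = 0 → root; h(1) = 0 → root; h(2) = 0 → root.
Linear factors from roots: (u), (u + 2), (u + 1).
Complete factorization: h(u) = (u + 2)·(u + 1)^2·(u)^3.
Factor degrees with multiplicity: 1 + 1 + 1 + 1 + 1 + 1 = 6.

1, 1, 1, 1, 1, 1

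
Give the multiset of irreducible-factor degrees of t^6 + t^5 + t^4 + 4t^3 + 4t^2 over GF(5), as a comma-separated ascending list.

Write g(t) = t^6 + t^5 + t^4 + 4t^3 + 4t^2.
Roots in GF(5): g(0) = 0 → root; g(1) = 1; g(2) = 0 → root; g(3) = 2; g(4) = 1.
Linear factors from roots: (t), (t + 3).
Complete factorization: g(t) = (t + 3)·(t)^2·(t^3 + 3t^2 + 2t + 3).
Factor degrees with multiplicity: 1 + 1 + 1 + 3 = 6.

1, 1, 1, 3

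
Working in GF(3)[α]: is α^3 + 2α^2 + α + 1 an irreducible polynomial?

Yes

Write f(α) = α^3 + 2α^2 + α + 1.
Check for roots in GF(3): f(0) = 1; f(1) = 2; f(2) = 1.
No roots. A degree-3 polynomial over a field with no linear factor is irreducible.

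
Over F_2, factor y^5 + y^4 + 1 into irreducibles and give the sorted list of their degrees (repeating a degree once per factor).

2, 3

Write g(y) = y^5 + y^4 + 1.
Roots in F_2: g(0) = 1; g(1) = 1.
Complete factorization: g(y) = (y^2 + y + 1)·(y^3 + y + 1).
Factor degrees with multiplicity: 2 + 3 = 5.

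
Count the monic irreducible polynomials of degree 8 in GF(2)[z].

By the necklace-counting formula, N_2(8) = (1/8) Σ_{d|8} μ(8/d)·2^d.
Divisors of 8: 1, 2, 4, 8; μ(8/d) for each: 0, 0, -1, 1.
Σ = − 2^4 + 2^8 = 240.
N = 240/8 = 30.

30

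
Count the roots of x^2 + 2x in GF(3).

2

Write h(x) = x^2 + 2x.
Evaluate at each of the 3 elements of GF(3):
h(0) = 0 → root; h(1) = 0 → root; h(2) = 2.
Roots: {0, 1}.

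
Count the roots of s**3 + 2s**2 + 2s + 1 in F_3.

2

Write f(s) = s**3 + 2s**2 + 2s + 1.
Evaluate at each of the 3 elements of F_3:
f(0) = 1; f(1) = 0 → root; f(2) = 0 → root.
Roots: {1, 2}.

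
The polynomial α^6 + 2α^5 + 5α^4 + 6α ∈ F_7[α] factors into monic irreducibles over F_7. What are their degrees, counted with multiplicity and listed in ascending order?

1, 1, 1, 1, 1, 1

Write g(α) = α^6 + 2α^5 + 5α^4 + 6α.
Linear factors from roots: (α), (α + 6), (α + 4), (α + 3).
Complete factorization: g(α) = (α)·(α + 3)·(α + 4)^2·(α + 6)^2.
Factor degrees with multiplicity: 1 + 1 + 1 + 1 + 1 + 1 = 6.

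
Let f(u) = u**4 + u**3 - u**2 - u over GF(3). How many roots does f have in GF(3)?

Evaluate at each of the 3 elements of GF(3):
f(0) = 0 → root; f(1) = 0 → root; f(2) = 0 → root.
Roots: {0, 1, 2}.

3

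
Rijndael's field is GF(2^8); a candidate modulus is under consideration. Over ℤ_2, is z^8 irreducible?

No

Write f(z) = z^8.
Check for roots in ℤ_2: f(0) = 0 → root; f(1) = 1.
f(0) = 0, so (z) divides f(z); f is reducible.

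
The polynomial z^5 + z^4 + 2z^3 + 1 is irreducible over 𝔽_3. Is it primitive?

Write f(z) = z^5 + z^4 + 2z^3 + 1.
|GF(3^5)^×| = 3^5 − 1 = 242. Prime factorization: 242 = 2·11^2.
f is primitive ⇔ z has order 242 in GF(3)[z]/(f), i.e. z^(242/q) ≠ 1 for each prime q | 242.
z^(121) mod f = 2.
z^(22) mod f = z^4 + z^2 + 2z + 2.
None equal 1, so z has full order 242; f is primitive.

Yes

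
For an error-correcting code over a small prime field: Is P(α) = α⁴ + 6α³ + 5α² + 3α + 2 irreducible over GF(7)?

Yes

Check for roots in GF(7): P(0) = 2; P(1) = 3; P(2) = 1; P(3) = 5; P(4) = 6; P(5) = 5; P(6) = 6.
No roots, so no linear factors.
Degree-2 irreducible divisors: test the 21 monic irreducibles of degree 2 over GF(7).
None of them divide P (all give nonzero remainder).
No irreducible factor of degree ≤ 2 exists, so P is irreducible over GF(7).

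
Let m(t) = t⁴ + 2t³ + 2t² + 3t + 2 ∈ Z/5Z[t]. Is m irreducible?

Check for roots in Z/5Z: m(0) = 2; m(1) = 0 → root; m(2) = 3; m(3) = 4; m(4) = 0 → root.
m(1) = 0, so (t − 1) divides m(t); m is reducible.

No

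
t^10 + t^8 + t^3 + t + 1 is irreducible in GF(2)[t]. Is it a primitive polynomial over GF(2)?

No

Write f(t) = t^10 + t^8 + t^3 + t + 1.
|GF(2^10)^×| = 2^10 − 1 = 1023. Prime factorization: 1023 = 3·11·31.
f is primitive ⇔ t has order 1023 in GF(2)[t]/(f), i.e. t^(1023/q) ≠ 1 for each prime q | 1023.
t^(341) mod f = t^7 + t^4 + t + 1.
t^(93) mod f = 1
t^(33) mod f = t^9 + t^6 + t^3.
Since t^(93) = 1, the order of t divides 93 < 1023; not primitive.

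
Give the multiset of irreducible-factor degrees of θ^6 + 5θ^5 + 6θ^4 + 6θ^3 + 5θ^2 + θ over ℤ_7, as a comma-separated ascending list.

1, 1, 2, 2

Write g(θ) = θ^6 + 5θ^5 + 6θ^4 + 6θ^3 + 5θ^2 + θ.
Linear factors from roots: (θ), (θ + 1).
Complete factorization: g(θ) = (θ)·(θ + 1)·(θ^2 + 1)·(θ^2 + 4θ + 1).
Factor degrees with multiplicity: 1 + 1 + 2 + 2 = 6.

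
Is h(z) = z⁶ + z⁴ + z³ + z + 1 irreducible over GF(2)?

Check for roots in GF(2): h(0) = 1; h(1) = 1.
No roots, so no linear factors.
Monic irreducibles of degree 2 over GF(2): z² + z + 1.
None of them divide h (all give nonzero remainder).
Monic irreducibles of degree 3 over GF(2): z³ + z + 1, z³ + z² + 1.
None of them divide h (all give nonzero remainder).
No irreducible factor of degree ≤ 3 exists, so h is irreducible over GF(2).

Yes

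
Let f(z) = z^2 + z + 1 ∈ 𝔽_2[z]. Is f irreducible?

Check for roots in 𝔽_2: f(0) = 1; f(1) = 1.
No roots. A degree-2 polynomial over a field with no linear factor is irreducible.

Yes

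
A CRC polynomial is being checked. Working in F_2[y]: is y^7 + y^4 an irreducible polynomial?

No

Write P(y) = y^7 + y^4.
Check for roots in F_2: P(0) = 0 → root; P(1) = 0 → root.
P(0) = 0, so (y) divides P(y); P is reducible.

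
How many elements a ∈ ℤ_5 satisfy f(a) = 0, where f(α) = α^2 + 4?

2

Evaluate at each of the 5 elements of ℤ_5:
f(0) = 4; f(1) = 0 → root; f(2) = 3; f(3) = 3; f(4) = 0 → root.
Roots: {1, 4}.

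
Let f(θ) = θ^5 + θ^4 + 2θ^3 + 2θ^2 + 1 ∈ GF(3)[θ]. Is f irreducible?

Check for roots in GF(3): f(0) = 1; f(1) = 1; f(2) = 1.
No roots, so no linear factors.
Monic irreducibles of degree 2 over GF(3): θ^2 + 1, θ^2 + θ + 2, θ^2 + 2θ + 2.
None of them divide f (all give nonzero remainder).
No irreducible factor of degree ≤ 2 exists, so f is irreducible over GF(3).

Yes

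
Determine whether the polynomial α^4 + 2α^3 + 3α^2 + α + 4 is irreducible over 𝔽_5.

No

Write P(α) = α^4 + 2α^3 + 3α^2 + α + 4.
Check for roots in 𝔽_5: P(0) = 4; P(1) = 1; P(2) = 0 → root; P(3) = 4; P(4) = 0 → root.
P(2) = 0, so (α − 2) divides P(α); P is reducible.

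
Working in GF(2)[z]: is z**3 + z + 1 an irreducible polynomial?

Yes

Write g(z) = z**3 + z + 1.
Check for roots in GF(2): g(0) = 1; g(1) = 1.
No roots. A degree-3 polynomial over a field with no linear factor is irreducible.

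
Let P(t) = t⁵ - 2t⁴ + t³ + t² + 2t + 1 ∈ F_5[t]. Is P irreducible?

Yes

Check for roots in F_5: P(0) = 1; P(1) = 4; P(2) = 2; P(3) = 4; P(4) = 1.
No roots, so no linear factors.
Degree-2 irreducible divisors: test the 10 monic irreducibles of degree 2 over GF(5).
None of them divide P (all give nonzero remainder).
No irreducible factor of degree ≤ 2 exists, so P is irreducible over GF(5).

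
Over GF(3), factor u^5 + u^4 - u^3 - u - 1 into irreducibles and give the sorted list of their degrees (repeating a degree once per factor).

5

Write f(u) = u^5 + u^4 - u^3 - u - 1.
Roots in GF(3): f(0) = 2; f(1) = 2; f(2) = 1.
Complete factorization: f(u) = (u^5 + u^4 - u^3 - u - 1).
Factor degrees with multiplicity: 5 = 5.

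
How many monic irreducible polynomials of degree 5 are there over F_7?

The number of monic irreducibles of degree 5 over GF(7) is (1/5)·Σ_{d∣5} μ(5/d) 7^d.
Divisors of 5: 1, 5; μ(5/d) for each: -1, 1.
Σ = − 7^1 + 7^5 = 16800.
N = 16800/5 = 3360.

3360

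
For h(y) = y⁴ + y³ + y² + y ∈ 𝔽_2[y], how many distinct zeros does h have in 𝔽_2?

Evaluate at each of the 2 elements of 𝔽_2:
h(0) = 0 → root; h(1) = 0 → root.
Roots: {0, 1}.

2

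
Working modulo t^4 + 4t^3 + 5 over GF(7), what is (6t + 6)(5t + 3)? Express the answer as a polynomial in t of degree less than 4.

Multiply in GF(7)[t]: (6t + 6)·(5t + 3) = 2t^2 + 6t + 4.
Reduced: 2t^2 + 6t + 4.

2t^2 + 6t + 4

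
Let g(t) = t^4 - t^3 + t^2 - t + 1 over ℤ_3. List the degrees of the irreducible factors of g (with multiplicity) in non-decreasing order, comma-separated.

Roots in ℤ_3: g(0) = 1; g(1) = 1; g(2) = 2.
Complete factorization: g(t) = (t^4 - t^3 + t^2 - t + 1).
Factor degrees with multiplicity: 4 = 4.

4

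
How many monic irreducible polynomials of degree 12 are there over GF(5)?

20343700

By the necklace-counting formula, N_5(12) = (1/12) Σ_{d|12} μ(12/d)·5^d.
Divisors of 12: 1, 2, 3, 4, 6, 12; μ(12/d) for each: 0, 1, 0, -1, -1, 1.
Σ = 5^2 − 5^4 − 5^6 + 5^12 = 244124400.
N = 244124400/12 = 20343700.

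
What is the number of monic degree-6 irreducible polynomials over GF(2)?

x^(2^6) − x is the product of all monic irreducibles of degree dividing 6; Möbius inversion gives N = (1/6) Σ μ(6/d)·2^d.
Divisors of 6: 1, 2, 3, 6; μ(6/d) for each: 1, -1, -1, 1.
Σ = 2^1 − 2^2 − 2^3 + 2^6 = 54.
N = 54/6 = 9.

9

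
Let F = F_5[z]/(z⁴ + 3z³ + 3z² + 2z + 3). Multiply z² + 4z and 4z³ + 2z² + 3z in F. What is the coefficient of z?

1

Multiply in F_5[z]: (z² + 4z)·(4z³ + 2z² + 3z) = 4z⁵ + 3z⁴ + z³ + 2z².
Reduce using z⁴ ≡ 2z³ + 2z² + 3z + 2 (mod z⁴ + 3z³ + 3z² + 2z + 3).
Reduced: z³ + z² + z + 2.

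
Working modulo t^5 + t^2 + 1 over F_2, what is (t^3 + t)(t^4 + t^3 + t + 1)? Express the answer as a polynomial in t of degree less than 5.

Multiply in F_2[t]: (t^3 + t)·(t^4 + t^3 + t + 1) = t^7 + t^6 + t^5 + t^3 + t^2 + t.
Reduce using t^5 ≡ t^2 + 1 (mod t^5 + t^2 + 1).
Reduced: t^4 + t^2 + 1.

t^4 + t^2 + 1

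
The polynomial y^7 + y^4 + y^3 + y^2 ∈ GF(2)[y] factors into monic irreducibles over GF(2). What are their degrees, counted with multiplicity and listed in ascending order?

1, 1, 1, 1, 3

Write h(y) = y^7 + y^4 + y^3 + y^2.
Roots in GF(2): h(0) = 0 → root; h(1) = 0 → root.
Linear factors from roots: (y), (y + 1).
Complete factorization: h(y) = (y)^2·(y + 1)^2·(y^3 + y + 1).
Factor degrees with multiplicity: 1 + 1 + 1 + 1 + 3 = 7.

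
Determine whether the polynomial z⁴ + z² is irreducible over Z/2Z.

Write h(z) = z⁴ + z².
Check for roots in Z/2Z: h(0) = 0 → root; h(1) = 0 → root.
h(0) = 0, so (z) divides h(z); h is reducible.

No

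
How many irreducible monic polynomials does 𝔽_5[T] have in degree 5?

624

The number of monic irreducibles of degree 5 over GF(5) is (1/5)·Σ_{d∣5} μ(5/d) 5^d.
Divisors of 5: 1, 5; μ(5/d) for each: -1, 1.
Σ = − 5^1 + 5^5 = 3120.
N = 3120/5 = 624.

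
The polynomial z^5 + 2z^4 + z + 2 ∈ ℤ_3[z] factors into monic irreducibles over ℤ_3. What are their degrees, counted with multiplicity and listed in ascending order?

1, 2, 2

Write f(z) = z^5 + 2z^4 + z + 2.
Roots in ℤ_3: f(0) = 2; f(1) = 0 → root; f(2) = 2.
Linear factors from roots: (z + 2).
Complete factorization: f(z) = (z + 2)·(z^2 + z + 2)·(z^2 + 2z + 2).
Factor degrees with multiplicity: 1 + 2 + 2 = 5.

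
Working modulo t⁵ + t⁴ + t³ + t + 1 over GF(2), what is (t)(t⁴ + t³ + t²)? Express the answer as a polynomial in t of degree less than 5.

t + 1

Multiply in GF(2)[t]: (t)·(t⁴ + t³ + t²) = t⁵ + t⁴ + t³.
Reduce using t⁵ ≡ t⁴ + t³ + t + 1 (mod t⁵ + t⁴ + t³ + t + 1).
Reduced: t + 1.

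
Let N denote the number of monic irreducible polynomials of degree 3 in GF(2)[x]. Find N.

x^(2^3) − x is the product of all monic irreducibles of degree dividing 3; Möbius inversion gives N = (1/3) Σ μ(3/d)·2^d.
Divisors of 3: 1, 3; μ(3/d) for each: -1, 1.
Σ = − 2^1 + 2^3 = 6.
N = 6/3 = 2.

2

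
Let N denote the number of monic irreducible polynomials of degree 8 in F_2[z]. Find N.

30

By the necklace-counting formula, N_2(8) = (1/8) Σ_{d|8} μ(8/d)·2^d.
Divisors of 8: 1, 2, 4, 8; μ(8/d) for each: 0, 0, -1, 1.
Σ = − 2^4 + 2^8 = 240.
N = 240/8 = 30.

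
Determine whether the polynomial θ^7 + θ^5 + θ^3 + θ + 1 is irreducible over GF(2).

Yes

Write P(θ) = θ^7 + θ^5 + θ^3 + θ + 1.
Check for roots in GF(2): P(0) = 1; P(1) = 1.
No roots, so no linear factors.
Monic irreducibles of degree 2 over GF(2): θ^2 + θ + 1.
None of them divide P (all give nonzero remainder).
Monic irreducibles of degree 3 over GF(2): θ^3 + θ + 1, θ^3 + θ^2 + 1.
None of them divide P (all give nonzero remainder).
No irreducible factor of degree ≤ 3 exists, so P is irreducible over GF(2).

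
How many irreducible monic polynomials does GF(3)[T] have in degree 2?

By the necklace-counting formula, N_3(2) = (1/2) Σ_{d|2} μ(2/d)·3^d.
Divisors of 2: 1, 2; μ(2/d) for each: -1, 1.
Σ = − 3^1 + 3^2 = 6.
N = 6/2 = 3.

3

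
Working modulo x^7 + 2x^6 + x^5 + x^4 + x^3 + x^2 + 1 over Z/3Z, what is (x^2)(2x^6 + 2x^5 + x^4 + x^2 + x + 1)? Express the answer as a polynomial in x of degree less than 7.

x^4 + x^3 + x + 2

Multiply in Z/3Z[x]: (x^2)·(2x^6 + 2x^5 + x^4 + x^2 + x + 1) = 2x^8 + 2x^7 + x^6 + x^4 + x^3 + x^2.
Reduce using x^7 ≡ x^6 + 2x^5 + 2x^4 + 2x^3 + 2x^2 + 2 (mod x^7 + 2x^6 + x^5 + x^4 + x^3 + x^2 + 1).
Reduced: x^4 + x^3 + x + 2.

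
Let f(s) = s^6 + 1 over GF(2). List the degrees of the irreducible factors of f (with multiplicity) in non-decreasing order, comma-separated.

1, 1, 2, 2

Roots in GF(2): f(0) = 1; f(1) = 0 → root.
Linear factors from roots: (s + 1).
Complete factorization: f(s) = (s + 1)^2·(s^2 + s + 1)^2.
Factor degrees with multiplicity: 1 + 1 + 2 + 2 = 6.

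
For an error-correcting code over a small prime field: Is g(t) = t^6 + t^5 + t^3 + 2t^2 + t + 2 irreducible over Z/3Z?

Yes

Check for roots in Z/3Z: g(0) = 2; g(1) = 2; g(2) = 2.
No roots, so no linear factors.
Monic irreducibles of degree 2 over GF(3): t^2 + 1, t^2 + t + 2, t^2 + 2t + 2.
None of them divide g (all give nonzero remainder).
Degree-3 irreducible divisors: test the 8 monic irreducibles of degree 3 over GF(3).
None of them divide g (all give nonzero remainder).
No irreducible factor of degree ≤ 3 exists, so g is irreducible over GF(3).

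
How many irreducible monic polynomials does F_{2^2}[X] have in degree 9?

29120

Gauss's count: N_{4}(9) = (1/9) Σ_{d|9} μ(9/d)·4^d.
Divisors of 9: 1, 3, 9; μ(9/d) for each: 0, -1, 1.
Σ = − 4^3 + 4^9 = 262080.
N = 262080/9 = 29120.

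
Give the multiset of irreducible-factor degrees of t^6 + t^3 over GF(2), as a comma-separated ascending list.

1, 1, 1, 1, 2

Write f(t) = t^6 + t^3.
Roots in GF(2): f(0) = 0 → root; f(1) = 0 → root.
Linear factors from roots: (t), (t + 1).
Complete factorization: f(t) = (t + 1)·(t)^3·(t^2 + t + 1).
Factor degrees with multiplicity: 1 + 1 + 1 + 1 + 2 = 6.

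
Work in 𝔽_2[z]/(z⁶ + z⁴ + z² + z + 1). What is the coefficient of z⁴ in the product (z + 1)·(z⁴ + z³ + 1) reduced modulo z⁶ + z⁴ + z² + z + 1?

0

Multiply in 𝔽_2[z]: (z + 1)·(z⁴ + z³ + 1) = z⁵ + z³ + z + 1.
Reduced: z⁵ + z³ + z + 1.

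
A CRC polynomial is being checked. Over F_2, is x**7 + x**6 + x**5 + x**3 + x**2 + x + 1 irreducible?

Yes

Write f(x) = x**7 + x**6 + x**5 + x**3 + x**2 + x + 1.
Check for roots in F_2: f(0) = 1; f(1) = 1.
No roots, so no linear factors.
Monic irreducibles of degree 2 over GF(2): x**2 + x + 1.
None of them divide f (all give nonzero remainder).
Monic irreducibles of degree 3 over GF(2): x**3 + x + 1, x**3 + x**2 + 1.
None of them divide f (all give nonzero remainder).
No irreducible factor of degree ≤ 3 exists, so f is irreducible over GF(2).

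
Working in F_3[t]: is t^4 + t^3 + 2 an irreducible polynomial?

Yes

Write g(t) = t^4 + t^3 + 2.
Check for roots in F_3: g(0) = 2; g(1) = 1; g(2) = 2.
No roots, so no linear factors.
Monic irreducibles of degree 2 over GF(3): t^2 + 1, t^2 + t + 2, t^2 + 2t + 2.
None of them divide g (all give nonzero remainder).
No irreducible factor of degree ≤ 2 exists, so g is irreducible over GF(3).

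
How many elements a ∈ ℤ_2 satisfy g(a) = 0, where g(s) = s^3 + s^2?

Evaluate at each of the 2 elements of ℤ_2:
g(0) = 0 → root; g(1) = 0 → root.
Roots: {0, 1}.

2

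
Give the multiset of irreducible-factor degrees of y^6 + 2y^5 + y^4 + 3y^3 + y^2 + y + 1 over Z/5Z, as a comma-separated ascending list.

Write g(y) = y^6 + 2y^5 + y^4 + 3y^3 + y^2 + y + 1.
Roots in Z/5Z: g(0) = 1; g(1) = 0 → root; g(2) = 0 → root; g(3) = 0 → root; g(4) = 3.
Linear factors from roots: (y + 4), (y + 3), (y + 2).
Complete factorization: g(y) = (y + 2)·(y + 4)·(y + 3)^2·(y^2 + 3).
Factor degrees with multiplicity: 1 + 1 + 1 + 1 + 2 = 6.

1, 1, 1, 1, 2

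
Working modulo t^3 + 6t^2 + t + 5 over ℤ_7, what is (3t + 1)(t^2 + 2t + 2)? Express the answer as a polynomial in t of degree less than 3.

3t^2 + 5t + 1

Multiply in ℤ_7[t]: (3t + 1)·(t^2 + 2t + 2) = 3t^3 + t + 2.
Reduce using t^3 ≡ t^2 + 6t + 2 (mod t^3 + 6t^2 + t + 5).
Reduced: 3t^2 + 5t + 1.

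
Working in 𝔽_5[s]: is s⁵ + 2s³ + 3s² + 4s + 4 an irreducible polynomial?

Write f(s) = s⁵ + 2s³ + 3s² + 4s + 4.
Check for roots in 𝔽_5: f(0) = 4; f(1) = 4; f(2) = 2; f(3) = 0 → root; f(4) = 0 → root.
f(3) = 0, so (s − 3) divides f(s); f is reducible.

No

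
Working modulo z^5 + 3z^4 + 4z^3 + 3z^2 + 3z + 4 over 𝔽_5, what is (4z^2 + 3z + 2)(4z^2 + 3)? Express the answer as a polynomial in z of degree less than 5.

Multiply in 𝔽_5[z]: (4z^2 + 3z + 2)·(4z^2 + 3) = z^4 + 2z^3 + 4z + 1.
Reduced: z^4 + 2z^3 + 4z + 1.

z^4 + 2z^3 + 4z + 1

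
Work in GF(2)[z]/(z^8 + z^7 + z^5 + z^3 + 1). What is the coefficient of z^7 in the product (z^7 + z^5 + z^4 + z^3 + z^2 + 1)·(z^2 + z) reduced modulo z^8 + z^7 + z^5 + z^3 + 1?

Multiply in GF(2)[z]: (z^7 + z^5 + z^4 + z^3 + z^2 + 1)·(z^2 + z) = z^9 + z^8 + z^7 + z^3 + z^2 + z.
Reduce using z^8 ≡ z^7 + z^5 + z^3 + 1 (mod z^8 + z^7 + z^5 + z^3 + 1).
Reduced: z^7 + z^6 + z^4 + z^3 + z^2.

1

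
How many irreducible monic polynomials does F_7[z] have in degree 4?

588

Gauss's count: N_{7}(4) = (1/4) Σ_{d|4} μ(4/d)·7^d.
Divisors of 4: 1, 2, 4; μ(4/d) for each: 0, -1, 1.
Σ = − 7^2 + 7^4 = 2352.
N = 2352/4 = 588.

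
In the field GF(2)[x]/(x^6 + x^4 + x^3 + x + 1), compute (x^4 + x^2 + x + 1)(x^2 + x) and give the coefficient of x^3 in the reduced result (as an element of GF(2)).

1

Multiply in GF(2)[x]: (x^4 + x^2 + x + 1)·(x^2 + x) = x^6 + x^5 + x^4 + x.
Reduce using x^6 ≡ x^4 + x^3 + x + 1 (mod x^6 + x^4 + x^3 + x + 1).
Reduced: x^5 + x^3 + 1.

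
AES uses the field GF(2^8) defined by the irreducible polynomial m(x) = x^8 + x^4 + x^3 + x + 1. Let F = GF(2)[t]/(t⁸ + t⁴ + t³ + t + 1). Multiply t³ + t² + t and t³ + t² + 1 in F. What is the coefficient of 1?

Multiply in GF(2)[t]: (t³ + t² + t)·(t³ + t² + 1) = t⁶ + t² + t.
Reduced: t⁶ + t² + t.

0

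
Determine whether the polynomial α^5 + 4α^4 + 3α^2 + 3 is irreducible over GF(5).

Write g(α) = α^5 + 4α^4 + 3α^2 + 3.
Check for roots in GF(5): g(0) = 3; g(1) = 1; g(2) = 1; g(3) = 2; g(4) = 4.
No roots, so no linear factors.
Degree-2 irreducible divisors: test the 10 monic irreducibles of degree 2 over GF(5).
None of them divide g (all give nonzero remainder).
No irreducible factor of degree ≤ 2 exists, so g is irreducible over GF(5).

Yes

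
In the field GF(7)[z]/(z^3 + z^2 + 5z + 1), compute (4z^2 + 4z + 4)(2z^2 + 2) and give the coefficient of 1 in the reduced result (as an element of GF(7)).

1

Multiply in GF(7)[z]: (4z^2 + 4z + 4)·(2z^2 + 2) = z^4 + z^3 + 2z^2 + z + 1.
Reduce using z^3 ≡ 6z^2 + 2z + 6 (mod z^3 + z^2 + 5z + 1).
Reduced: 4z^2 + 1.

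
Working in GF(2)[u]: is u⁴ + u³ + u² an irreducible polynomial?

Write m(u) = u⁴ + u³ + u².
Check for roots in GF(2): m(0) = 0 → root; m(1) = 1.
m(0) = 0, so (u) divides m(u); m is reducible.

No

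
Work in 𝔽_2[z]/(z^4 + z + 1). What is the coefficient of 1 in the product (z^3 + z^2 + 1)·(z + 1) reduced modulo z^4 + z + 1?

Multiply in 𝔽_2[z]: (z^3 + z^2 + 1)·(z + 1) = z^4 + z^2 + z + 1.
Reduce using z^4 ≡ z + 1 (mod z^4 + z + 1).
Reduced: z^2.

0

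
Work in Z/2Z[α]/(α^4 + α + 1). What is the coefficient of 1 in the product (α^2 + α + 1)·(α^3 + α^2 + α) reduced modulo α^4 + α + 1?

0

Multiply in Z/2Z[α]: (α^2 + α + 1)·(α^3 + α^2 + α) = α^5 + α^3 + α.
Reduce using α^4 ≡ α + 1 (mod α^4 + α + 1).
Reduced: α^3 + α^2.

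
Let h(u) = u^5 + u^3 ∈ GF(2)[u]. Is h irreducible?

No

Check for roots in GF(2): h(0) = 0 → root; h(1) = 0 → root.
h(0) = 0, so (u) divides h(u); h is reducible.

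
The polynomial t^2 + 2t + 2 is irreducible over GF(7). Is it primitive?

Write f(t) = t^2 + 2t + 2.
|GF(7^2)^×| = 7^2 − 1 = 48. Prime factorization: 48 = 2^4·3.
f is primitive ⇔ t has order 48 in GF(7)[t]/(f), i.e. t^(48/q) ≠ 1 for each prime q | 48.
t^(24) mod f = 1
t^(16) mod f = 4.
Since t^(24) = 1, the order of t divides 24 < 48; not primitive.

No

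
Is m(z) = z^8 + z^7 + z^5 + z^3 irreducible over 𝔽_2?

No

Check for roots in 𝔽_2: m(0) = 0 → root; m(1) = 0 → root.
m(0) = 0, so (z) divides m(z); m is reducible.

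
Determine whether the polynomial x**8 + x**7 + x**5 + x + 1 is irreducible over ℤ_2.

Yes

Write f(x) = x**8 + x**7 + x**5 + x + 1.
Check for roots in ℤ_2: f(0) = 1; f(1) = 1.
No roots, so no linear factors.
Monic irreducibles of degree 2 over GF(2): x**2 + x + 1.
None of them divide f (all give nonzero remainder).
Monic irreducibles of degree 3 over GF(2): x**3 + x + 1, x**3 + x**2 + 1.
None of them divide f (all give nonzero remainder).
Monic irreducibles of degree 4 over GF(2): x**4 + x + 1, x**4 + x**3 + 1, x**4 + x**3 + x**2 + x + 1.
None of them divide f (all give nonzero remainder).
No irreducible factor of degree ≤ 4 exists, so f is irreducible over GF(2).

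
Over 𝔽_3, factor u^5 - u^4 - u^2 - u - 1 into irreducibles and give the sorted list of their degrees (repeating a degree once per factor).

1, 1, 3

Write f(u) = u^5 - u^4 - u^2 - u - 1.
Roots in 𝔽_3: f(0) = 2; f(1) = 0 → root; f(2) = 0 → root.
Linear factors from roots: (u - 1), (u + 1).
Complete factorization: f(u) = (u + 1)·(u - 1)·(u^3 - u^2 + u + 1).
Factor degrees with multiplicity: 1 + 1 + 3 = 5.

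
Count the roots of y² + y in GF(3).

Write f(y) = y² + y.
Evaluate at each of the 3 elements of GF(3):
f(0) = 0 → root; f(1) = 2; f(2) = 0 → root.
Roots: {0, 2}.

2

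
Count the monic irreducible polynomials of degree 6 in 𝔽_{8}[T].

Gauss's count: N_{8}(6) = (1/6) Σ_{d|6} μ(6/d)·8^d.
Divisors of 6: 1, 2, 3, 6; μ(6/d) for each: 1, -1, -1, 1.
Σ = 8^1 − 8^2 − 8^3 + 8^6 = 261576.
N = 261576/6 = 43596.

43596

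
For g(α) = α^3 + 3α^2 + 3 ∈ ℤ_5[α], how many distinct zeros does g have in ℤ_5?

Evaluate at each of the 5 elements of ℤ_5:
g(0) = 3; g(1) = 2; g(2) = 3; g(3) = 2; g(4) = 0 → root.
Roots: {4}.

1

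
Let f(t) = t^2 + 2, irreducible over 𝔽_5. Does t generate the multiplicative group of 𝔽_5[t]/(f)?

No

|GF(5^2)^×| = 5^2 − 1 = 24. Prime factorization: 24 = 2^3·3.
f is primitive ⇔ t has order 24 in GF(5)[t]/(f), i.e. t^(24/q) ≠ 1 for each prime q | 24.
t^(12) mod f = 4.
t^(8) mod f = 1
Since t^(8) = 1, the order of t divides 8 < 24; not primitive.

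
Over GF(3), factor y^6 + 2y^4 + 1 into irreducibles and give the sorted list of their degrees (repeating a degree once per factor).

6

Write h(y) = y^6 + 2y^4 + 1.
Roots in GF(3): h(0) = 1; h(1) = 1; h(2) = 1.
Complete factorization: h(y) = (y^6 + 2y^4 + 1).
Factor degrees with multiplicity: 6 = 6.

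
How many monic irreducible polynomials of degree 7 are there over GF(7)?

117648

By the necklace-counting formula, N_7(7) = (1/7) Σ_{d|7} μ(7/d)·7^d.
Divisors of 7: 1, 7; μ(7/d) for each: -1, 1.
Σ = − 7^1 + 7^7 = 823536.
N = 823536/7 = 117648.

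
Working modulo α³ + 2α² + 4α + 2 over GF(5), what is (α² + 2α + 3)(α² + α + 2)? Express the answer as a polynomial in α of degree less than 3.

Multiply in GF(5)[α]: (α² + 2α + 3)·(α² + α + 2) = α⁴ + 3α³ + 2α² + 2α + 1.
Reduce using α³ ≡ 3α² + α + 3 (mod α³ + 2α² + 4α + 2).
Reduced: α² + α + 4.

α^2 + α + 4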